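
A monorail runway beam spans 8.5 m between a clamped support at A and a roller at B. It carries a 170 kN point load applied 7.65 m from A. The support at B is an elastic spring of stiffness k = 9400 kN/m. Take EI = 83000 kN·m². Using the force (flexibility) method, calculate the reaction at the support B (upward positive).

Remove the prop at B; the released (primary) structure is a cantilever built in at A.
Free-end deflection of the primary structure under the applied loading (downward +):
  point load 170 at a = 7.65: Pa²(3L − a)/(6EI) = 29598/EI
Flexibility coefficient — unit upward force at B: δ_{BB} = L³/(3EI) = 204.7/EI.
With EI = 83000 kN·m²: δ_0 = 0.3566 m and δ_{BB} = 0.002466 m/kN.
Compatibility — the spring shortens by R_B/k under the reaction it provides: δ_0 − R_B·δ_{BB} = R_B/k. With 1/k = 0.000106 m/kN, R_B = δ_0 / (δ_{BB} + 1/k) = 0.3566 / (0.002466 + 0.000106) = 138.6 kN.

R_B = 138.6 kN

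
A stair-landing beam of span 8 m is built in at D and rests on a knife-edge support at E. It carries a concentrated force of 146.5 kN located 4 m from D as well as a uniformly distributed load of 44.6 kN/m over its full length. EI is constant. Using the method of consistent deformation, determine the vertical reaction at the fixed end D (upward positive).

Remove the prop at E; the released (primary) structure is a cantilever built in at D.
Deflection at E on the released cantilever, summing each load's contribution:
  point load 146.5 at a = 4: Pa²(3L − a)/(6EI) = 7813/EI
  UDL 44.6: wL⁴/(8EI) = 22835/EI
  δ_0 = 30649/EI
Flexibility coefficient — unit upward force at E: δ_{EE} = L³/(3EI) = 170.7/EI.
The prop prevents deflection at E: R_E = δ_0/δ_{EE} = 30649/170.7 = 179.6 kN.
Vertical equilibrium: R_D = ΣP − R_E = 503.3 − 179.6 = 323.7 kN.

R_D = 323.7 kN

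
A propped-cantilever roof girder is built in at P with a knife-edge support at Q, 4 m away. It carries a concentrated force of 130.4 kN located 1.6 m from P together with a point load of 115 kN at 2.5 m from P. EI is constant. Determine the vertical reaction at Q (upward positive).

R_Q = 80.47 kN

Remove the prop at Q; the released (primary) structure is a cantilever built in at P.
Deflection at Q on the released cantilever, summing each load's contribution:
  point load 130.4 at a = 1.6: Pa²(3L − a)/(6EI) = 578.6/EI
  point load 115 at a = 2.5: Pa²(3L − a)/(6EI) = 1138/EI
  δ_0 = 1717/EI
Flexibility coefficient — unit upward force at Q: δ_{QQ} = L³/(3EI) = 21.33/EI.
The prop prevents deflection at Q: R_Q = δ_0/δ_{QQ} = 1717/21.33 = 80.47 kN.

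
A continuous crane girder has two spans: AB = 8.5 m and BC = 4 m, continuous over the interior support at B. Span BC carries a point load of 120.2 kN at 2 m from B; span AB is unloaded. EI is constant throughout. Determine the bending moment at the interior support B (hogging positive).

Insert a hinge at B; M_B is the redundant, and each span becomes simply supported.
Rotations at B on the released spans (each span's end-slope, ×1/EI):
  span BC: point load 120.2 at a = 2: Pab(L + b)/(6LEI) = 120.2/EI
  relative rotation θ_0 = (0 + 120.2)/EI = 120.2/EI
A unit hogging moment at B produces rotation L₁/(3EI) + L₂/(3EI) = 4.167/EI.
Compatibility: M_B·(L₁+L₂)/(3EI) = θ_0, giving M_B = 28.85 kN·m (hogging).

M_B = 28.85 kN·m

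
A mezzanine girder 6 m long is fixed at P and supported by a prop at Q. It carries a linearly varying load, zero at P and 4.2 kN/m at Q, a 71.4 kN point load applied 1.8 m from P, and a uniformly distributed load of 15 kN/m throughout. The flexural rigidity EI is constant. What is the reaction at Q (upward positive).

R_Q = 49.36 kN

Release the roller at Q. Primary structure: cantilever fixed at P.
Free-end deflection of the primary structure under the applied loading (downward +):
  triangular load, peak 4.2 at the free end: 11w₀L⁴/(120EI) = 499/EI
  point load 71.4 at a = 1.8: Pa²(3L − a)/(6EI) = 624.6/EI
  UDL 15: wL⁴/(8EI) = 2430/EI
  δ_0 = 3554/EI
Tip deflection under a unit load at Q: L³/(3EI) = 72/EI.
Compatibility at Q: δ_0 − R_Q·δ_{QQ} = 0, so R_Q = 3554/72 = 49.36 kN.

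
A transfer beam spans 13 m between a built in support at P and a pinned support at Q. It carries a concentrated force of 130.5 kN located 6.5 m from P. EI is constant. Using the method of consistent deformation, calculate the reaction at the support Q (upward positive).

Remove the prop at Q; the released (primary) structure is a cantilever built in at P.
Free-end deflection of the primary structure under the applied loading (downward +):
  point load 130.5 at a = 6.5: Pa²(3L − a)/(6EI) = 29865/EI
Tip deflection under a unit load at Q: L³/(3EI) = 732.3/EI.
The prop prevents deflection at Q: R_Q = δ_0/δ_{QQ} = 29865/732.3 = 40.78 kN.

R_Q = 40.78 kN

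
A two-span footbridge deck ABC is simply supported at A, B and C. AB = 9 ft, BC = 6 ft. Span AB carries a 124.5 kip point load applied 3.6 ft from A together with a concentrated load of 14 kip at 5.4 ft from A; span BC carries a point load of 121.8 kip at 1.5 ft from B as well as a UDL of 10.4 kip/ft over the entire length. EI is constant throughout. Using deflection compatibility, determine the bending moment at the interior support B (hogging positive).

M_B = 194.1 kip·ft

Release continuity at B by inserting a hinge; the redundant is the internal moment M_B. The primary structure is two simply-supported spans AB and BC.
Rotations at B on the released spans (each span's end-slope, ×1/EI):
  span AB: point load 124.5 at a = 3.6: Pab(L + a)/(6LEI) = 564.7/EI
  span AB: point load 14 at a = 5.4: Pab(L + a)/(6LEI) = 72.58/EI
  span BC: point load 121.8 at a = 1.5: Pab(L + b)/(6LEI) = 239.8/EI
  span BC: UDL 10.4: wL³/(24EI) = 93.6/EI
  relative rotation θ_0 = (637.3 + 333.4)/EI = 970.7/EI
A unit hogging moment at B produces rotation L₁/(3EI) + L₂/(3EI) = 5/EI.
Compatibility: M_B·(L₁+L₂)/(3EI) = θ_0, giving M_B = 194.1 kip·ft (hogging).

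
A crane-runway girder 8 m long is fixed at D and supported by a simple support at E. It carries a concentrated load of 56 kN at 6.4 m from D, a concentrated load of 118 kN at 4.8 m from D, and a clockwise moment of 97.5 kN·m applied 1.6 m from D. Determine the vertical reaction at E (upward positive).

Remove the prop at E; the released (primary) structure is a cantilever built in at D.
Deflection at E on the released cantilever, summing each load's contribution:
  point load 56 at a = 6.4: Pa²(3L − a)/(6EI) = 6728/EI
  point load 118 at a = 4.8: Pa²(3L − a)/(6EI) = 8700/EI
  clockwise couple 97.5 at a = 1.6: M₀a(2L − a)/(2EI) = 1123/EI
  δ_0 = 16551/EI
Tip deflection under a unit load at E: L³/(3EI) = 170.7/EI.
The prop prevents deflection at E: R_E = δ_0/δ_{EE} = 16551/170.7 = 96.98 kN.

R_E = 96.98 kN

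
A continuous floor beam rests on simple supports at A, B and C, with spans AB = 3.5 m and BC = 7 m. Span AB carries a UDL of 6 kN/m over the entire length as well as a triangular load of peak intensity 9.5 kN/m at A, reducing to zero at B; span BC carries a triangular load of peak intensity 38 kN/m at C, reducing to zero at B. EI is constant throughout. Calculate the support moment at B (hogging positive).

M_B = 77.74 kN·m

Release continuity at B by inserting a hinge; the redundant is the internal moment M_B. The primary structure is two simply-supported spans AB and BC.
Rotations at B on the released spans (each span's end-slope, ×1/EI):
  span AB: UDL 6: wL³/(24EI) = 10.72/EI
  span AB: triangular load, peak 9.5: 7w₀L³/(360EI) = 7.92/EI
  span BC: triangular load, peak 38: 7w₀L³/(360EI) = 253.4/EI
  relative rotation θ_0 = (18.64 + 253.4)/EI = 272.1/EI
A unit hogging moment at B produces rotation L₁/(3EI) + L₂/(3EI) = 3.5/EI.
Compatibility: M_B·(L₁+L₂)/(3EI) = θ_0, giving M_B = 77.74 kN·m (hogging).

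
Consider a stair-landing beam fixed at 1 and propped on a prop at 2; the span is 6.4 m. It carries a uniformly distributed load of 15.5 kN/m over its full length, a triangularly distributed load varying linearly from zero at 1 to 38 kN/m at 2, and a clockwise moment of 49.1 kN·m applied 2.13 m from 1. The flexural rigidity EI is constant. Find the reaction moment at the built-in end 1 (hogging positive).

Release the roller at 2. Primary structure: cantilever fixed at 1.
Downward deflection at the released point 2 due to the loads:
  UDL 15.5: wL⁴/(8EI) = 3251/EI
  triangular load, peak 38 at the free end: 11w₀L⁴/(120EI) = 5844/EI
  clockwise couple 49.1 at a = 2.13: M₀a(2L − a)/(2EI) = 558/EI
  δ_0 = 9653/EI
Tip deflection under a unit load at 2: L³/(3EI) = 87.38/EI.
The prop prevents deflection at 2: R_2 = δ_0/δ_{22} = 9653/87.38 = 110.5 kN.
Moment equilibrium about 1: M_1 = Σ(load moments about 1) − R_2·L = 885.4 − 110.5×6.4 = 178.4 kN·m.

M_1 = 178.4 kN·m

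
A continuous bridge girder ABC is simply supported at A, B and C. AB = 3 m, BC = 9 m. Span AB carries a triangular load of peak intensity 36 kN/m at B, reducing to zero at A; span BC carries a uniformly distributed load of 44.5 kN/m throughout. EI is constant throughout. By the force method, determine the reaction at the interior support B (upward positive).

Insert a hinge at B; M_B is the redundant, and each span becomes simply supported.
End slopes at the hinge B, treating each span as simply supported:
  span AB: triangular load, peak 36: w₀L³/(45EI) = 21.6/EI
  span BC: UDL 44.5: wL³/(24EI) = 1352/EI
  relative rotation θ_0 = (21.6 + 1352)/EI = 1373/EI
A unit hogging moment at B produces rotation L₁/(3EI) + L₂/(3EI) = 4/EI.
Compatibility: M_B·(L₁+L₂)/(3EI) = θ_0, giving M_B = 343.3 kN·m (hogging).
Span AB, ΣM about A with M_B applied at B: R_B^{AB}·3 = 108 + 343.3, so R_B^{AB} = 150.4 kN and R_A = 54 − 150.4 = -96.44 kN.
Span BC, ΣM about C: R_B^{BC}·9 = 1802 + 343.3, so R_B^{BC} = 238.4 kN and R_C = 400.5 − 238.4 = 162.1 kN.
R_B = 150.4 + 238.4 = 388.8 kN.

R_B = 388.8 kN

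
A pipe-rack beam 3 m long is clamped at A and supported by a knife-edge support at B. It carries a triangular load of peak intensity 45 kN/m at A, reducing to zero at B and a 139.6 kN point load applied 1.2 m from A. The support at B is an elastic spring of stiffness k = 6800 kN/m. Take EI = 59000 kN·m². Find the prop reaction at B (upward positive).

R_B = 21.66 kN

Remove the prop at B; the released (primary) structure is a cantilever built in at A.
Deflection at B on the released cantilever, summing each load's contribution:
  triangular load, peak 45 at the fixed end: w₀L⁴/(30EI) = 121.5/EI
  point load 139.6 at a = 1.2: Pa²(3L − a)/(6EI) = 261.3/EI
  δ_0 = 382.8/EI
Flexibility coefficient — unit upward force at B: δ_{BB} = L³/(3EI) = 9/EI.
With EI = 59000 kN·m²: δ_0 = 0.006489 m and δ_{BB} = 0.000153 m/kN.
Compatibility — the spring shortens by R_B/k under the reaction it provides: δ_0 − R_B·δ_{BB} = R_B/k. With 1/k = 0.000147 m/kN, R_B = δ_0 / (δ_{BB} + 1/k) = 0.006489 / (0.000153 + 0.000147) = 21.66 kN.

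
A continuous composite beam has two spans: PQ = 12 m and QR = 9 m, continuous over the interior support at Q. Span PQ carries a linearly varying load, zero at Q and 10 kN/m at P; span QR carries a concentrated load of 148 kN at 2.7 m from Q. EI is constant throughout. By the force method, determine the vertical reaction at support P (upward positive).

Insert a hinge at Q; M_Q is the redundant, and each span becomes simply supported.
End slopes at the hinge Q, treating each span as simply supported:
  span PQ: triangular load, peak 10: 7w₀L³/(360EI) = 336/EI
  span QR: point load 148 at a = 2.7: Pab(L + b)/(6LEI) = 713.3/EI
  relative rotation θ_0 = (336 + 713.3)/EI = 1049/EI
A unit hogging moment at Q produces rotation L₁/(3EI) + L₂/(3EI) = 7/EI.
Slope continuity at Q: θ_0 = M_Q·7/EI, so M_Q = 1049/7 = 149.9 kN·m (hogging).
Span PQ, ΣM about P with M_Q applied at Q: R_Q^{PQ}·12 = 240 + 149.9, so R_Q^{PQ} = 32.49 kN and R_P = 60 − 32.49 = 27.51 kN.

R_P = 27.51 kN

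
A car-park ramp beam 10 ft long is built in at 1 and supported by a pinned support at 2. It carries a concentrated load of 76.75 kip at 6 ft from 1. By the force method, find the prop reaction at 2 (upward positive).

Choose R_2 as the redundant. The primary structure is the cantilever fixed at 1.
Primary-structure tip deflection at 2 by superposition:
  point load 76.75 at a = 6: Pa²(3L − a)/(6EI) = 11052/EI
Tip deflection under a unit load at 2: L³/(3EI) = 333.3/EI.
Compatibility at 2: δ_0 − R_2·δ_{22} = 0, so R_2 = 11052/333.3 = 33.16 kip.

R_2 = 33.16 kip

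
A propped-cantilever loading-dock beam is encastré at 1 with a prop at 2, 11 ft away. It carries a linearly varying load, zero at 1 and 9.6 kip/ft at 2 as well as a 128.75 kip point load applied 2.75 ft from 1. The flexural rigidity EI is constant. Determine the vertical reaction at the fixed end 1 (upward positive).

R_1 = 141.4 kip

Remove the prop at 2; the released (primary) structure is a cantilever built in at 1.
Deflection at 2 on the released cantilever, summing each load's contribution:
  triangular load, peak 9.6 at the free end: 11w₀L⁴/(120EI) = 12884/EI
  point load 128.75 at a = 2.75: Pa²(3L − a)/(6EI) = 4909/EI
  δ_0 = 17793/EI
Flexibility coefficient — unit upward force at 2: δ_{22} = L³/(3EI) = 443.7/EI.
The prop prevents deflection at 2: R_2 = δ_0/δ_{22} = 17793/443.7 = 40.1 kip.
Vertical equilibrium: R_1 = ΣP − R_2 = 181.6 − 40.1 = 141.4 kip.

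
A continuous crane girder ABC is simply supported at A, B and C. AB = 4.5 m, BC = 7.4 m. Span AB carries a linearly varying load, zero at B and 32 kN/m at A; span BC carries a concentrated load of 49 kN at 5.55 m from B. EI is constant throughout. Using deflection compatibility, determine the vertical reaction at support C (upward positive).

R_C = 31.25 kN

Take M_B as the redundant. Released structure: two simple spans AB and BC with a hinge at B.
End slopes at the hinge B, treating each span as simply supported:
  span AB: triangular load, peak 32: 7w₀L³/(360EI) = 56.7/EI
  span BC: point load 49 at a = 5.55: Pab(L + b)/(6LEI) = 104.8/EI
  relative rotation θ_0 = (56.7 + 104.8)/EI = 161.5/EI
A unit hogging moment at B produces rotation L₁/(3EI) + L₂/(3EI) = 3.967/EI.
Compatibility: M_B·(L₁+L₂)/(3EI) = θ_0, giving M_B = 40.72 kN·m (hogging).
Span BC, ΣM about C: R_B^{BC}·7.4 = 90.65 + 40.72, so R_B^{BC} = 17.75 kN and R_C = 49 − 17.75 = 31.25 kN.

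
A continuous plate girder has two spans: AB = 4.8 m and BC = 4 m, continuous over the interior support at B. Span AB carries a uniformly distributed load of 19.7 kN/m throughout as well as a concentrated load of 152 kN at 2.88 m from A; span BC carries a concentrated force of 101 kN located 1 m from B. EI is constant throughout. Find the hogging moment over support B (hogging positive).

M_B = 137.5 kN·m

Take M_B as the redundant. Released structure: two simple spans AB and BC with a hinge at B.
End slopes at the hinge B, treating each span as simply supported:
  span AB: UDL 19.7: wL³/(24EI) = 90.78/EI
  span AB: point load 152 at a = 2.88: Pab(L + a)/(6LEI) = 224.1/EI
  span BC: point load 101 at a = 1: Pab(L + b)/(6LEI) = 88.38/EI
  relative rotation θ_0 = (314.9 + 88.38)/EI = 403.3/EI
A unit hogging moment at B produces rotation L₁/(3EI) + L₂/(3EI) = 2.933/EI.
Slope continuity at B: θ_0 = M_B·2.933/EI, so M_B = 403.3/2.933 = 137.5 kN·m (hogging).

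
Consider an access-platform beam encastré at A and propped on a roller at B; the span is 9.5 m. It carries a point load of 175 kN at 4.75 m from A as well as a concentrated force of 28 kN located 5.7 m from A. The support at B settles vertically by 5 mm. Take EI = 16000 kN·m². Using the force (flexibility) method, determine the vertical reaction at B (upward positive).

Take the reaction at B as the redundant and release it; the primary structure is a cantilever fixed at A.
Downward deflection at the released point B due to the loads:
  point load 175 at a = 4.75: Pa²(3L − a)/(6EI) = 15629/EI
  point load 28 at a = 5.7: Pa²(3L − a)/(6EI) = 3457/EI
  δ_0 = 19086/EI
Tip deflection under a unit load at B: L³/(3EI) = 285.8/EI.
With EI = 16000 kN·m²: δ_0 = 1.1929 m and δ_{BB} = 0.017862 m/kN.
Compatibility — the beam at B must follow the support down by 0.005 m: δ_0 − R_B·δ_{BB} = 0.005, so R_B = (1.1929 − 0.005)/0.017862 = 66.5 kN.

R_B = 66.5 kN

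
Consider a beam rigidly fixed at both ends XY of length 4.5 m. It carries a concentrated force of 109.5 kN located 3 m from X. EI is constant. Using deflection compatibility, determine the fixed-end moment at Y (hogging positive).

Take the two fixed-end moments M_X, M_Y as redundants; the released structure is the simple span XY.
On the primary (simply-supported) span, the end slopes from the loading are:
  at X: point load 109.5 at a = 3: Pab(L + b)/(6LEI) = 109.5/EI
  at Y: point load 109.5 at a = 3: Pab(L + a)/(6LEI) = 136.9/EI
  θ_X0 = 109.5/EI,  θ_Y0 = 136.9/EI
Flexibility coefficients: a unit moment at one end gives L/(3EI) there and L/(6EI) at the far end, so f₁₁ = f₂₂ = 1.5/EI and f₁₂ = f₂₁ = 0.75/EI.
Compatibility — zero rotation at each built-in end:
  1.5 M_X + 0.75 M_Y = 109.5
  0.75 M_X + 1.5 M_Y = 136.9
Solving the pair gives M_X = 36.5 kN·m and M_Y = 73 kN·m (hogging).

M_Y = 73 kN·m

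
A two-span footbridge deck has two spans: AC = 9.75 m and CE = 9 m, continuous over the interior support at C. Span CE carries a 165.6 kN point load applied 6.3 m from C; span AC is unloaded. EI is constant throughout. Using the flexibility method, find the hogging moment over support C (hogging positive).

Insert a hinge at C; M_C is the redundant, and each span becomes simply supported.
Rotations at C on the released spans (each span's end-slope, ×1/EI):
  span CE: point load 165.6 at a = 6.3: Pab(L + b)/(6LEI) = 610.3/EI
  relative rotation θ_0 = (0 + 610.3)/EI = 610.3/EI
A unit hogging moment at C produces rotation L₁/(3EI) + L₂/(3EI) = 6.25/EI.
Slope continuity at C: θ_0 = M_C·6.25/EI, so M_C = 610.3/6.25 = 97.65 kN·m (hogging).

M_C = 97.65 kN·m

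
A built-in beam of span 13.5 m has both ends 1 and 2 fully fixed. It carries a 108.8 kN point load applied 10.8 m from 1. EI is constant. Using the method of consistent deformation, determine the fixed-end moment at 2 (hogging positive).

M_2 = 188 kN·m

Take the two fixed-end moments M_1, M_2 as redundants; the released structure is the simple span 12.
End rotations of the released simple span under the applied load (×1/EI):
  at 1: point load 108.8 at a = 10.8: Pab(L + b)/(6LEI) = 634.5/EI
  at 2: point load 108.8 at a = 10.8: Pab(L + a)/(6LEI) = 951.8/EI
  θ_10 = 634.5/EI,  θ_20 = 951.8/EI
Flexibility coefficients: a unit moment at one end gives L/(3EI) there and L/(6EI) at the far end, so f₁₁ = f₂₂ = 4.5/EI and f₁₂ = f₂₁ = 2.25/EI.
Compatibility — zero rotation at each built-in end:
  4.5 M_1 + 2.25 M_2 = 634.5
  2.25 M_1 + 4.5 M_2 = 951.8
Solving the pair gives M_1 = 47 kN·m and M_2 = 188 kN·m (hogging).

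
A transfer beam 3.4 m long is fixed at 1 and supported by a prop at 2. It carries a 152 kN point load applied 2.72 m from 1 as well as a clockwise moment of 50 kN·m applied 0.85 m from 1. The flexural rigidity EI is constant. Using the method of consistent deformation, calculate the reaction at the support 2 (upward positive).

R_2 = 116.7 kN

Choose R_2 as the redundant. The primary structure is the cantilever fixed at 1.
Deflection at 2 on the released cantilever, summing each load's contribution:
  point load 152 at a = 2.72: Pa²(3L − a)/(6EI) = 1402/EI
  clockwise couple 50 at a = 0.85: M₀a(2L − a)/(2EI) = 126.4/EI
  δ_0 = 1528/EI
Tip deflection under a unit load at 2: L³/(3EI) = 13.1/EI.
Compatibility at 2: δ_0 − R_2·δ_{22} = 0, so R_2 = 1528/13.1 = 116.7 kN.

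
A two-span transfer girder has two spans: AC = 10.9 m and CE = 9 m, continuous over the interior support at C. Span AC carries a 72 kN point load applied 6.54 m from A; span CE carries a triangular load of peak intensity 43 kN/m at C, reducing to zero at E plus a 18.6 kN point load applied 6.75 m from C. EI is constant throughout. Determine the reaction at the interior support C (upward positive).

R_C = 216.7 kN

Insert a hinge at C; M_C is the redundant, and each span becomes simply supported.
Discontinuity in slope at C on the released structure — sum the simple-span end rotations:
  span AC: point load 72 at a = 6.54: Pab(L + a)/(6LEI) = 547.5/EI
  span CE: triangular load, peak 43: w₀L³/(45EI) = 696.6/EI
  span CE: point load 18.6 at a = 6.75: Pab(L + b)/(6LEI) = 58.85/EI
  relative rotation θ_0 = (547.5 + 755.5)/EI = 1303/EI
A unit hogging moment at C produces rotation L₁/(3EI) + L₂/(3EI) = 6.633/EI.
Compatibility: M_C·(L₁+L₂)/(3EI) = θ_0, giving M_C = 196.4 kN·m (hogging).
Span AC, ΣM about A with M_C applied at C: R_C^{AC}·10.9 = 470.9 + 196.4, so R_C^{AC} = 61.22 kN and R_A = 72 − 61.22 = 10.78 kN.
Span CE, ΣM about E: R_C^{CE}·9 = 1203 + 196.4, so R_C^{CE} = 155.5 kN and R_E = 212.1 − 155.5 = 56.63 kN.
R_C = 61.22 + 155.5 = 216.7 kN.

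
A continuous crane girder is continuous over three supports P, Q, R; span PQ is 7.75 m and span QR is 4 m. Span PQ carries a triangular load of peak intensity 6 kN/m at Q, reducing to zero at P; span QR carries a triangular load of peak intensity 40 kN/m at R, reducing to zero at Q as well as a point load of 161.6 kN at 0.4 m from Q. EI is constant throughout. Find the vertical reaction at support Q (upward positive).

R_Q = 205.6 kN

Take M_Q as the redundant. Released structure: two simple spans PQ and QR with a hinge at Q.
Discontinuity in slope at Q on the released structure — sum the simple-span end rotations:
  span PQ: triangular load, peak 6: w₀L³/(45EI) = 62.06/EI
  span QR: triangular load, peak 40: 7w₀L³/(360EI) = 49.78/EI
  span QR: point load 161.6 at a = 0.4: Pab(L + b)/(6LEI) = 73.69/EI
  relative rotation θ_0 = (62.06 + 123.5)/EI = 185.5/EI
A unit hogging moment at Q produces rotation L₁/(3EI) + L₂/(3EI) = 3.917/EI.
Slope continuity at Q: θ_0 = M_Q·3.917/EI, so M_Q = 185.5/3.917 = 47.37 kN·m (hogging).
Span PQ, ΣM about P with M_Q applied at Q: R_Q^{PQ}·7.75 = 120.1 + 47.37, so R_Q^{PQ} = 21.61 kN and R_P = 23.25 − 21.61 = 1.638 kN.
Span QR, ΣM about R: R_Q^{QR}·4 = 688.4 + 47.37, so R_Q^{QR} = 183.9 kN and R_R = 241.6 − 183.9 = 57.65 kN.
R_Q = 21.61 + 183.9 = 205.6 kN.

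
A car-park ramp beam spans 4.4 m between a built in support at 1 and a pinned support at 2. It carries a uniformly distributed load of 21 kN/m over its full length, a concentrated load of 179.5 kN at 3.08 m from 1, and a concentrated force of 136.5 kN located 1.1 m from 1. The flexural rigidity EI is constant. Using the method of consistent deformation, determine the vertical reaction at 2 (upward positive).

Remove the prop at 2; the released (primary) structure is a cantilever built in at 1.
Primary-structure tip deflection at 2 by superposition:
  UDL 21: wL⁴/(8EI) = 983.9/EI
  point load 179.5 at a = 3.08: Pa²(3L − a)/(6EI) = 2872/EI
  point load 136.5 at a = 1.1: Pa²(3L − a)/(6EI) = 333.1/EI
  δ_0 = 4189/EI
Tip deflection under a unit load at 2: L³/(3EI) = 28.39/EI.
The prop prevents deflection at 2: R_2 = δ_0/δ_{22} = 4189/28.39 = 147.5 kN.

R_2 = 147.5 kN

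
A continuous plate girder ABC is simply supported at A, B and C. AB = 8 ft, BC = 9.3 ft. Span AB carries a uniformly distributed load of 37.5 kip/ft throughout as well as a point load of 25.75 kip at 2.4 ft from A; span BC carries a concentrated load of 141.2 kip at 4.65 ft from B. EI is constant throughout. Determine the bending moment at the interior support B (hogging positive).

Insert a hinge at B; M_B is the redundant, and each span becomes simply supported.
Discontinuity in slope at B on the released structure — sum the simple-span end rotations:
  span AB: UDL 37.5: wL³/(24EI) = 800/EI
  span AB: point load 25.75 at a = 2.4: Pab(L + a)/(6LEI) = 74.98/EI
  span BC: point load 141.2 at a = 4.65: Pab(L + b)/(6LEI) = 763.3/EI
  relative rotation θ_0 = (875 + 763.3)/EI = 1638/EI
A unit hogging moment at B produces rotation L₁/(3EI) + L₂/(3EI) = 5.767/EI.
Compatibility: M_B·(L₁+L₂)/(3EI) = θ_0, giving M_B = 284.1 kip·ft (hogging).

M_B = 284.1 kip·ft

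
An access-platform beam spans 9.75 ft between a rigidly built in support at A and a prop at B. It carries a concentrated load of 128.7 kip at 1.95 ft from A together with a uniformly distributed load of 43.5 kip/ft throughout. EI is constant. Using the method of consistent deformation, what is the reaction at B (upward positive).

Release the roller at B. Primary structure: cantilever fixed at A.
Primary-structure tip deflection at B by superposition:
  point load 128.7 at a = 1.95: Pa²(3L − a)/(6EI) = 2227/EI
  UDL 43.5: wL⁴/(8EI) = 49138/EI
  δ_0 = 51365/EI
Flexibility coefficient — unit upward force at B: δ_{BB} = L³/(3EI) = 309/EI.
Compatibility at B: δ_0 − R_B·δ_{BB} = 0, so R_B = 51365/309 = 166.3 kip.

R_B = 166.3 kip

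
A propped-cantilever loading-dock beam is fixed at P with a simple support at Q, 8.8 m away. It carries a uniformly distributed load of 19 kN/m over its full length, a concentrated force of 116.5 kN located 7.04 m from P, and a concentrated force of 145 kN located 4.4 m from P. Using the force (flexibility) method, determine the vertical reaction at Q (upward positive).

Choose R_Q as the redundant. The primary structure is the cantilever fixed at P.
Downward deflection at the released point Q due to the loads:
  UDL 19: wL⁴/(8EI) = 14243/EI
  point load 116.5 at a = 7.04: Pa²(3L − a)/(6EI) = 18631/EI
  point load 145 at a = 4.4: Pa²(3L − a)/(6EI) = 10293/EI
  δ_0 = 43166/EI
Tip deflection under a unit load at Q: L³/(3EI) = 227.2/EI.
Compatibility at Q: δ_0 − R_Q·δ_{QQ} = 0, so R_Q = 43166/227.2 = 190 kN.

R_Q = 190 kN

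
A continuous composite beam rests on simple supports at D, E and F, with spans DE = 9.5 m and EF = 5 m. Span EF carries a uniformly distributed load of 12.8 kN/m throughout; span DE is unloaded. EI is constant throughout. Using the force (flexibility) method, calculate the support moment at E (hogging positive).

Insert a hinge at E; M_E is the redundant, and each span becomes simply supported.
Rotations at E on the released spans (each span's end-slope, ×1/EI):
  span EF: UDL 12.8: wL³/(24EI) = 66.67/EI
  relative rotation θ_0 = (0 + 66.67)/EI = 66.67/EI
A unit hogging moment at E produces rotation L₁/(3EI) + L₂/(3EI) = 4.833/EI.
Compatibility: M_E·(L₁+L₂)/(3EI) = θ_0, giving M_E = 13.79 kN·m (hogging).

M_E = 13.79 kN·m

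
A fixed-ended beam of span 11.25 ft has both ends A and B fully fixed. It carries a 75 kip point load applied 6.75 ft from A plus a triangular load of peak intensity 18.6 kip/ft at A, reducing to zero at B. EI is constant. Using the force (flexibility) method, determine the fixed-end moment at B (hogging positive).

Take the two fixed-end moments M_A, M_B as redundants; the released structure is the simple span AB.
On the primary (simply-supported) span, the end slopes from the loading are:
  at A: point load 75 at a = 6.75: Pab(L + b)/(6LEI) = 531.6/EI
  at B: point load 75 at a = 6.75: Pab(L + a)/(6LEI) = 607.5/EI
  at A: triangular load, peak 18.6: w₀L³/(45EI) = 588.5/EI
  at B: triangular load, peak 18.6: 7w₀L³/(360EI) = 515/EI
  θ_A0 = 1120/EI,  θ_B0 = 1122/EI
Flexibility coefficients: a unit moment at one end gives L/(3EI) there and L/(6EI) at the far end, so f₁₁ = f₂₂ = 3.75/EI and f₁₂ = f₂₁ = 1.875/EI.
Compatibility — zero rotation at each built-in end:
  3.75 M_A + 1.875 M_B = 1120
  1.875 M_A + 3.75 M_B = 1122
Solving the pair gives M_A = 198.7 kip·ft and M_B = 200 kip·ft (hogging).

M_B = 200 kip·ft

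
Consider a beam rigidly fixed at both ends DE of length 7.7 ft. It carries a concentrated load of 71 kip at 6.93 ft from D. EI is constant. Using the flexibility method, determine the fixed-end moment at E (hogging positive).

Release both end moments; the primary structure is a simply-supported span DE with redundants M_D and M_E.
On the primary (simply-supported) span, the end slopes from the loading are:
  at D: point load 71 at a = 6.93: Pab(L + b)/(6LEI) = 69.46/EI
  at E: point load 71 at a = 6.93: Pab(L + a)/(6LEI) = 120/EI
  θ_D0 = 69.46/EI,  θ_E0 = 120/EI
Flexibility coefficients: a unit moment at one end gives L/(3EI) there and L/(6EI) at the far end, so f₁₁ = f₂₂ = 2.567/EI and f₁₂ = f₂₁ = 1.283/EI.
Compatibility — zero rotation at each built-in end:
  2.567 M_D + 1.283 M_E = 69.46
  1.283 M_D + 2.567 M_E = 120
Solving the pair gives M_D = 4.92 kip·ft and M_E = 44.28 kip·ft (hogging).

M_E = 44.28 kip·ft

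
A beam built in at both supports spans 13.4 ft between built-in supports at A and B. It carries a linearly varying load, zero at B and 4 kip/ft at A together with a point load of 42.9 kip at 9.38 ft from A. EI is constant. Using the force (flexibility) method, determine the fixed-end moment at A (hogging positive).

Take the two fixed-end moments M_A, M_B as redundants; the released structure is the simple span AB.
Simple-span end rotations at A and B under the given loads:
  at A: triangular load, peak 4: w₀L³/(45EI) = 213.9/EI
  at B: triangular load, peak 4: 7w₀L³/(360EI) = 187.1/EI
  at A: point load 42.9 at a = 9.38: Pab(L + b)/(6LEI) = 350.5/EI
  at B: point load 42.9 at a = 9.38: Pab(L + a)/(6LEI) = 458.3/EI
  θ_A0 = 564.4/EI,  θ_B0 = 645.5/EI
Flexibility coefficients: a unit moment at one end gives L/(3EI) there and L/(6EI) at the far end, so f₁₁ = f₂₂ = 4.467/EI and f₁₂ = f₂₁ = 2.233/EI.
Compatibility — zero rotation at each built-in end:
  4.467 M_A + 2.233 M_B = 564.4
  2.233 M_A + 4.467 M_B = 645.5
Solving the pair gives M_A = 72.13 kip·ft and M_B = 108.4 kip·ft (hogging).

M_A = 72.13 kip·ft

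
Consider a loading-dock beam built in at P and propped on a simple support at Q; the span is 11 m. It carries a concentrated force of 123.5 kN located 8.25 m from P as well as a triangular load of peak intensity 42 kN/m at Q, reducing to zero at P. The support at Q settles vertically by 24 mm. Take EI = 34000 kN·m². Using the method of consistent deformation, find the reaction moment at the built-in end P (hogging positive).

Remove the prop at Q; the released (primary) structure is a cantilever built in at P.
Primary-structure tip deflection at Q by superposition:
  point load 123.5 at a = 8.25: Pa²(3L − a)/(6EI) = 34674/EI
  triangular load, peak 42 at the free end: 11w₀L⁴/(120EI) = 56368/EI
  δ_0 = 91041/EI
Tip deflection under a unit load at Q: L³/(3EI) = 443.7/EI.
With EI = 34000 kN·m²: δ_0 = 2.6777 m and δ_{QQ} = 0.013049 m/kN.
Compatibility — the beam at Q must follow the support down by 0.024 m: δ_0 − R_Q·δ_{QQ} = 0.024, so R_Q = (2.6777 − 0.024)/0.013049 = 203.4 kN.
Moment equilibrium about P: M_P = Σ(load moments about P) − R_Q·L = 2713 − 203.4×11 = 475.9 kN·m.

M_P = 475.9 kN·m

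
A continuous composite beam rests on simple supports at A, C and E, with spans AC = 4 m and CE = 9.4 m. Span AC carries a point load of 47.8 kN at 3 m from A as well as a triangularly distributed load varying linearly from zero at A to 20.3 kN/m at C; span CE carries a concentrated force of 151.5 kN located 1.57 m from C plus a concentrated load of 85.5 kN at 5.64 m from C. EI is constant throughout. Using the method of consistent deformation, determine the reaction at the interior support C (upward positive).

Take M_C as the redundant. Released structure: two simple spans AC and CE with a hinge at C.
End slopes at the hinge C, treating each span as simply supported:
  span AC: point load 47.8 at a = 3: Pab(L + a)/(6LEI) = 41.83/EI
  span AC: triangular load, peak 20.3: w₀L³/(45EI) = 28.87/EI
  span CE: point load 151.5 at a = 1.57: Pab(L + b)/(6LEI) = 569/EI
  span CE: point load 85.5 at a = 5.64: Pab(L + b)/(6LEI) = 423.1/EI
  relative rotation θ_0 = (70.7 + 992)/EI = 1063/EI
A unit hogging moment at C produces rotation L₁/(3EI) + L₂/(3EI) = 4.467/EI.
Compatibility: M_C·(L₁+L₂)/(3EI) = θ_0, giving M_C = 237.9 kN·m (hogging).
Span AC, ΣM about A with M_C applied at C: R_C^{AC}·4 = 251.7 + 237.9, so R_C^{AC} = 122.4 kN and R_A = 88.4 − 122.4 = -34 kN.
Span CE, ΣM about E: R_C^{CE}·9.4 = 1508 + 237.9, so R_C^{CE} = 185.7 kN and R_E = 237 − 185.7 = 51.29 kN.
R_C = 122.4 + 185.7 = 308.1 kN.

R_C = 308.1 kN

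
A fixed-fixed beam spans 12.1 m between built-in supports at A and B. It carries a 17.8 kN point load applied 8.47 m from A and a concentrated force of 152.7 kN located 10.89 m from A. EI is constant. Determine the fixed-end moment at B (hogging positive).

Take the two fixed-end moments M_A, M_B as redundants; the released structure is the simple span AB.
Simple-span end rotations at A and B under the given loads:
  at A: point load 17.8 at a = 8.47: Pab(L + b)/(6LEI) = 118.6/EI
  at B: point load 17.8 at a = 8.47: Pab(L + a)/(6LEI) = 155.1/EI
  at A: point load 152.7 at a = 10.89: Pab(L + b)/(6LEI) = 368.9/EI
  at B: point load 152.7 at a = 10.89: Pab(L + a)/(6LEI) = 637.2/EI
  θ_A0 = 487.5/EI,  θ_B0 = 792.2/EI
Flexibility coefficients: a unit moment at one end gives L/(3EI) there and L/(6EI) at the far end, so f₁₁ = f₂₂ = 4.033/EI and f₁₂ = f₂₁ = 2.017/EI.
Compatibility — zero rotation at each built-in end:
  4.033 M_A + 2.017 M_B = 487.5
  2.017 M_A + 4.033 M_B = 792.2
Solving the pair gives M_A = 30.2 kN·m and M_B = 181.3 kN·m (hogging).

M_B = 181.3 kN·m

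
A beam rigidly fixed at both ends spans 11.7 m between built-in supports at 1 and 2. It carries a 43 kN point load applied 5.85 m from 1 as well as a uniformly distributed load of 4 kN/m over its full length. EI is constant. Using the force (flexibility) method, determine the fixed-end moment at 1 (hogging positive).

M_1 = 108.5 kN·m

Release both end moments; the primary structure is a simply-supported span 12 with redundants M_1 and M_2.
On the primary (simply-supported) span, the end slopes from the loading are:
  at 1: point load 43 at a = 5.85: Pab(L + b)/(6LEI) = 367.9/EI
  at 2: point load 43 at a = 5.85: Pab(L + a)/(6LEI) = 367.9/EI
  at 1: UDL 4: wL³/(24EI) = 266.9/EI
  at 2: UDL 4: wL³/(24EI) = 266.9/EI
  θ_10 = 634.8/EI,  θ_20 = 634.8/EI
Flexibility coefficients: a unit moment at one end gives L/(3EI) there and L/(6EI) at the far end, so f₁₁ = f₂₂ = 3.9/EI and f₁₂ = f₂₁ = 1.95/EI.
Compatibility — zero rotation at each built-in end:
  3.9 M_1 + 1.95 M_2 = 634.8
  1.95 M_1 + 3.9 M_2 = 634.8
Solving the pair gives M_1 = 108.5 kN·m and M_2 = 108.5 kN·m (hogging).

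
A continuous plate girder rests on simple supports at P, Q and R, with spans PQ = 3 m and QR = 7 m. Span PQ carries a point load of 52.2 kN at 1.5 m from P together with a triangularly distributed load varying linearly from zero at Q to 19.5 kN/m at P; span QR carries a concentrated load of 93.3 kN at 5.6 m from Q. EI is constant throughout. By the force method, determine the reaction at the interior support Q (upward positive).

Release continuity at Q by inserting a hinge; the redundant is the internal moment M_Q. The primary structure is two simply-supported spans PQ and QR.
Discontinuity in slope at Q on the released structure — sum the simple-span end rotations:
  span PQ: point load 52.2 at a = 1.5: Pab(L + a)/(6LEI) = 29.36/EI
  span PQ: triangular load, peak 19.5: 7w₀L³/(360EI) = 10.24/EI
  span QR: point load 93.3 at a = 5.6: Pab(L + b)/(6LEI) = 146.3/EI
  relative rotation θ_0 = (39.6 + 146.3)/EI = 185.9/EI
A unit hogging moment at Q produces rotation L₁/(3EI) + L₂/(3EI) = 3.333/EI.
Slope continuity at Q: θ_0 = M_Q·3.333/EI, so M_Q = 185.9/3.333 = 55.77 kN·m (hogging).
Span PQ, ΣM about P with M_Q applied at Q: R_Q^{PQ}·3 = 107.5 + 55.77, so R_Q^{PQ} = 54.44 kN and R_P = 81.45 − 54.44 = 27.01 kN.
Span QR, ΣM about R: R_Q^{QR}·7 = 130.6 + 55.77, so R_Q^{QR} = 26.63 kN and R_R = 93.3 − 26.63 = 66.67 kN.
R_Q = 54.44 + 26.63 = 81.07 kN.

R_Q = 81.07 kN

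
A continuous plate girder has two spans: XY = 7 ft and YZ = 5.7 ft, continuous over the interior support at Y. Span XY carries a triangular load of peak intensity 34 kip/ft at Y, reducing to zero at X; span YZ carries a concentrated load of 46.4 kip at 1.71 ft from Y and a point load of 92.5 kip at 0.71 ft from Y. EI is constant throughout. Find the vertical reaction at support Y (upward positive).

R_Y = 226.7 kip

Release continuity at Y by inserting a hinge; the redundant is the internal moment M_Y. The primary structure is two simply-supported spans XY and YZ.
Discontinuity in slope at Y on the released structure — sum the simple-span end rotations:
  span XY: triangular load, peak 34: w₀L³/(45EI) = 259.2/EI
  span YZ: point load 46.4 at a = 1.71: Pab(L + b)/(6LEI) = 89.7/EI
  span YZ: point load 92.5 at a = 0.71: Pab(L + b)/(6LEI) = 102.4/EI
  relative rotation θ_0 = (259.2 + 192.1)/EI = 451.3/EI
A unit hogging moment at Y produces rotation L₁/(3EI) + L₂/(3EI) = 4.233/EI.
Slope continuity at Y: θ_0 = M_Y·4.233/EI, so M_Y = 451.3/4.233 = 106.6 kip·ft (hogging).
Span XY, ΣM about X with M_Y applied at Y: R_Y^{XY}·7 = 555.3 + 106.6, so R_Y^{XY} = 94.56 kip and R_X = 119 − 94.56 = 24.44 kip.
Span YZ, ΣM about Z: R_Y^{YZ}·5.7 = 646.7 + 106.6, so R_Y^{YZ} = 132.2 kip and R_Z = 138.9 − 132.2 = 6.739 kip.
R_Y = 94.56 + 132.2 = 226.7 kip.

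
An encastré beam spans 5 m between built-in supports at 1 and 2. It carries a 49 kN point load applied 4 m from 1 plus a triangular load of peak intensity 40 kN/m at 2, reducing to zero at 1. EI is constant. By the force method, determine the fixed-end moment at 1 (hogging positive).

Take the two fixed-end moments M_1, M_2 as redundants; the released structure is the simple span 12.
Simple-span end rotations at 1 and 2 under the given loads:
  at 1: point load 49 at a = 4: Pab(L + b)/(6LEI) = 39.2/EI
  at 2: point load 49 at a = 4: Pab(L + a)/(6LEI) = 58.8/EI
  at 1: triangular load, peak 40: 7w₀L³/(360EI) = 97.22/EI
  at 2: triangular load, peak 40: w₀L³/(45EI) = 111.1/EI
  θ_10 = 136.4/EI,  θ_20 = 169.9/EI
Flexibility coefficients: a unit moment at one end gives L/(3EI) there and L/(6EI) at the far end, so f₁₁ = f₂₂ = 1.667/EI and f₁₂ = f₂₁ = 0.8333/EI.
Compatibility — zero rotation at each built-in end:
  1.667 M_1 + 0.8333 M_2 = 136.4
  0.8333 M_1 + 1.667 M_2 = 169.9
Solving the pair gives M_1 = 41.17 kN·m and M_2 = 81.36 kN·m (hogging).

M_1 = 41.17 kN·m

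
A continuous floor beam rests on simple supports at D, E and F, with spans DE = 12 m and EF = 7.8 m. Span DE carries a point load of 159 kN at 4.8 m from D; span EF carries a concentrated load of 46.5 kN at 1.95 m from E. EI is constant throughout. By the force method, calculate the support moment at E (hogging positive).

M_E = 217.7 kN·m

Take M_E as the redundant. Released structure: two simple spans DE and EF with a hinge at E.
Discontinuity in slope at E on the released structure — sum the simple-span end rotations:
  span DE: point load 159 at a = 4.8: Pab(L + a)/(6LEI) = 1282/EI
  span EF: point load 46.5 at a = 1.95: Pab(L + b)/(6LEI) = 154.7/EI
  relative rotation θ_0 = (1282 + 154.7)/EI = 1437/EI
A unit hogging moment at E produces rotation L₁/(3EI) + L₂/(3EI) = 6.6/EI.
Compatibility: M_E·(L₁+L₂)/(3EI) = θ_0, giving M_E = 217.7 kN·m (hogging).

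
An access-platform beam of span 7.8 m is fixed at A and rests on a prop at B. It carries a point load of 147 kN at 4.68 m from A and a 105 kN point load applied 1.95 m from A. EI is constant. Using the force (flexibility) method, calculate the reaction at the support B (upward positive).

R_B = 72.53 kN

Remove the prop at B; the released (primary) structure is a cantilever built in at A.
Deflection at B on the released cantilever, summing each load's contribution:
  point load 147 at a = 4.68: Pa²(3L − a)/(6EI) = 10045/EI
  point load 105 at a = 1.95: Pa²(3L − a)/(6EI) = 1427/EI
  δ_0 = 11473/EI
Tip deflection under a unit load at B: L³/(3EI) = 158.2/EI.
Compatibility at B: δ_0 − R_B·δ_{BB} = 0, so R_B = 11473/158.2 = 72.53 kN.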